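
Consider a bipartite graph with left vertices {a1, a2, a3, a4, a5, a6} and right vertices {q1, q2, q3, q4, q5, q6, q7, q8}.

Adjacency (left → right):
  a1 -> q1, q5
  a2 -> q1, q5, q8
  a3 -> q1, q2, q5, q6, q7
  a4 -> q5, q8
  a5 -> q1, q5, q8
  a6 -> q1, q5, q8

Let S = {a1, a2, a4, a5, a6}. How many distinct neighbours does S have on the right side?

3

The union of neighbours of {a1, a2, a4, a5, a6} is {q1, q5, q8}, which has 3 elements.
Since |N(S)| = 3 < |S| = 5, Hall's condition fails for this subset.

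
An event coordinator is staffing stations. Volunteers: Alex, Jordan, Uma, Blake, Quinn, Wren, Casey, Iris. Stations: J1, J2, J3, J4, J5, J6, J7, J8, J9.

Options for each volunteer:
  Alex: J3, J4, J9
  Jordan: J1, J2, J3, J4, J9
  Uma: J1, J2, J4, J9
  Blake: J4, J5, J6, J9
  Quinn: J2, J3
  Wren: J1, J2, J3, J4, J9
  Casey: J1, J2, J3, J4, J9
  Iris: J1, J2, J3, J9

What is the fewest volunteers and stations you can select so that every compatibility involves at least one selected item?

6

A maximum matching has 6 edges (e.g. Alex–J4, Jordan–J2, Uma–J1, Blake–J6, Quinn–J3, Wren–J9).
By König's theorem the minimum vertex cover has the same size. One such cover is {Blake, J1, J2, J3, J4, J9}.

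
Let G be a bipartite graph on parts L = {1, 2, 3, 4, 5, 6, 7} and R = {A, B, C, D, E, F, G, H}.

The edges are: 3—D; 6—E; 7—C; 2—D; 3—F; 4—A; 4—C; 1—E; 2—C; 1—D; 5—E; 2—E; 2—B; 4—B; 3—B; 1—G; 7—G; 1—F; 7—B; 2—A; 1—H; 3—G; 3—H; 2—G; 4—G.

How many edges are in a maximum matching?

6

A valid assignment of size 6: 1→G, 2→A, 3→H, 4→C, 5→E, 7→B.
The set {5, 6} has only 1 neighbour ({E}), so by Hall's theorem at most 6 of the 7 left vertices can be matched.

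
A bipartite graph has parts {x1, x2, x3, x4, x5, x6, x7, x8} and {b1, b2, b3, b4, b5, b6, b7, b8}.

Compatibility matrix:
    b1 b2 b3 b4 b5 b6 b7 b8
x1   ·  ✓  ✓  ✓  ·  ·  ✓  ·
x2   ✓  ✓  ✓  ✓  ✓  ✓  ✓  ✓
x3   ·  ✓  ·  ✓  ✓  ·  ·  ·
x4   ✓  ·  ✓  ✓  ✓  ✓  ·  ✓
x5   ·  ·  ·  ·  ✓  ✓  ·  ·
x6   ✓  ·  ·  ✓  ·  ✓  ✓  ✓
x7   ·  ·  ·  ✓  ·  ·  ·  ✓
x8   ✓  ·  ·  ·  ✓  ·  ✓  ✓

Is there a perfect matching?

For example, pair x1-b3, x2-b7, x3-b2, x4-b1, x5-b6, x6-b4, x7-b8, x8-b5.
Every left vertex is matched, so this is a perfect matching.

Yes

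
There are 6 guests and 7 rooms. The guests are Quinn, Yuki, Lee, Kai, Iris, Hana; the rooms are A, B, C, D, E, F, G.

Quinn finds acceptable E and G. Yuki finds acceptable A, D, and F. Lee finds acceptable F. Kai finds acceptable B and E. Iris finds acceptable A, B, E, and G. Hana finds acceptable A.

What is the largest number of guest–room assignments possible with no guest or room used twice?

For example, pair Quinn–G, Yuki–D, Lee–F, Kai–E, Iris–B, Hana–A.
This saturates every guest, so 6 is the maximum.

6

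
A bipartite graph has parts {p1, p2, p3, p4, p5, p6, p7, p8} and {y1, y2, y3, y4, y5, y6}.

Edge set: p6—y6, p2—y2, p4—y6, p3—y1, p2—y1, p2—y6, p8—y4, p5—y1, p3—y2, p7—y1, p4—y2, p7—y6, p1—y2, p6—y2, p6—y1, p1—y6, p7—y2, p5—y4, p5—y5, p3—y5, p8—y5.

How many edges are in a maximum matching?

5

A valid assignment of size 5: p1→y6, p2→y1, p3→y5, p4→y2, p5→y4.
The set {p1, p2, p3, p4, p5, p6, p7, p8} has only 5 neighbours ({y1, y2, y4, y5, y6}), so by Hall's theorem at most 5 of the 8 left vertices can be matched.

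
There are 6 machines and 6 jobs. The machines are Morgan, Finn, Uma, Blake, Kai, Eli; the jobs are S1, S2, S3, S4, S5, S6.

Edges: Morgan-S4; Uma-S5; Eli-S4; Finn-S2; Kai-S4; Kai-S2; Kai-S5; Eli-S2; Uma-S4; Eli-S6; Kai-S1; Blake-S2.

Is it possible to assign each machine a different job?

No

The set {Finn, Blake} has only 1 neighbour ({S2}), so by Hall's theorem at most 5 of the 6 machines can be matched.
Hence no matching covers every machine.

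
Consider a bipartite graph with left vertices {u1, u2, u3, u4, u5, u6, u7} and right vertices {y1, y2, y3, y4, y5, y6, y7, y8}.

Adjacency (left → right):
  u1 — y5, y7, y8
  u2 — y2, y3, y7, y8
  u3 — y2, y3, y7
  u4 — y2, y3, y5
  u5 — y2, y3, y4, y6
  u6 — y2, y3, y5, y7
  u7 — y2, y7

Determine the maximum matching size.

One maximum matching: u1-y5, u2-y8, u3-y7, u4-y2, u5-y6, u6-y3.
The set {u1, u2, u3, u4, u6, u7} has only 5 neighbours ({y2, y3, y5, y7, y8}), so by Hall's theorem at most 6 of the 7 left vertices can be matched.

6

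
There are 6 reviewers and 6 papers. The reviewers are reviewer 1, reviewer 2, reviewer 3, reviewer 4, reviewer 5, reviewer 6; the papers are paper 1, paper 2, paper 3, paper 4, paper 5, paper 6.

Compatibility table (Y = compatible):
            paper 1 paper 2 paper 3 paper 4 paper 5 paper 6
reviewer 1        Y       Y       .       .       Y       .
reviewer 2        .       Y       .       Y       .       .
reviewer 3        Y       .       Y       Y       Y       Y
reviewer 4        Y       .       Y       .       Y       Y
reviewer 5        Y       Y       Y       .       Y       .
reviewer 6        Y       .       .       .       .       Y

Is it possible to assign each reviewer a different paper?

A valid assignment of size 6: reviewer 1–paper 5, reviewer 2–paper 4, reviewer 3–paper 3, reviewer 4–paper 1, reviewer 5–paper 2, reviewer 6–paper 6.
All 6 reviewers are covered.

Yes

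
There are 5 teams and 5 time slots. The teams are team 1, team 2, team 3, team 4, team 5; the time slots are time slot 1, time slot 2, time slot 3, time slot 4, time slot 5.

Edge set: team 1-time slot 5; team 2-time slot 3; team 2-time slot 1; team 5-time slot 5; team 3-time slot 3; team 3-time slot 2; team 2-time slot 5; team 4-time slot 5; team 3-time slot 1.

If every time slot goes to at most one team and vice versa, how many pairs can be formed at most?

For example, pair team 1-time slot 5, team 2-time slot 3, team 3-time slot 2.
The set {team 1, team 4, team 5} has only 1 neighbour ({time slot 5}), so by Hall's theorem at most 3 of the 5 teams can be matched.

3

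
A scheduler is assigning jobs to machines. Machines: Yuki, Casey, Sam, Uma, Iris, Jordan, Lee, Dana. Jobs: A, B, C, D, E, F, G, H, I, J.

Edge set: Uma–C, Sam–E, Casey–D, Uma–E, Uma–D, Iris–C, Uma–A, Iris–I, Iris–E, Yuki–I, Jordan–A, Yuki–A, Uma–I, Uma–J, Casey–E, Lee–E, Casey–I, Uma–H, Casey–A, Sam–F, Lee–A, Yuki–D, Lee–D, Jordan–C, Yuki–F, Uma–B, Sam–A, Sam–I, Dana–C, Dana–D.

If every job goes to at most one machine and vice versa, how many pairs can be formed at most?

7

For example, pair Yuki-D, Casey-I, Sam-F, Uma-J, Iris-C, Jordan-A, Lee-E.
The set {Yuki, Casey, Sam, Iris, Jordan, Lee, Dana} has only 6 neighbours ({A, C, D, E, F, I}), so by Hall's theorem at most 7 of the 8 machines can be matched.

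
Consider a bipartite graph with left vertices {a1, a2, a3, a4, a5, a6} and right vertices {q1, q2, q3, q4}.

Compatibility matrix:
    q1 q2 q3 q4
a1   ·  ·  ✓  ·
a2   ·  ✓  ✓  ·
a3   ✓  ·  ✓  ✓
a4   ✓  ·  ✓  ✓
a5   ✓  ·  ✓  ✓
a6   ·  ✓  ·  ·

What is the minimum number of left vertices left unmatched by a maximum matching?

A valid assignment of size 4: a1→q3, a2→q2, a3→q1, a4→q4.
The set {a1, a2, a3, a4, a5, a6} has only 4 neighbours ({q1, q2, q3, q4}), so by Hall's theorem at most 4 of the 6 left vertices can be matched.
That matches 4 of the 6, leaving 2 unmatched; no matching can do better.

2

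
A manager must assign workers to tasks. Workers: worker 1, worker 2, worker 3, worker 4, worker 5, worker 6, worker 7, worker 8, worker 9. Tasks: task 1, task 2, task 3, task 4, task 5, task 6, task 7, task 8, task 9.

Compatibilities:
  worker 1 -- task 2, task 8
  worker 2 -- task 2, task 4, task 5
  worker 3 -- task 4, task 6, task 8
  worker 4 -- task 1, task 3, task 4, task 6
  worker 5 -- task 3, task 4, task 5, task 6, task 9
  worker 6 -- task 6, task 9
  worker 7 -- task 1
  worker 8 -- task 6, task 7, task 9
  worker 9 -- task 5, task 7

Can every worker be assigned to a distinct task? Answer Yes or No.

A valid assignment of size 9: worker 1→task 2, worker 2→task 5, worker 3→task 8, worker 4→task 4, worker 5→task 3, worker 6→task 6, worker 7→task 1, worker 8→task 9, worker 9→task 7.
Every worker is matched, so this is a perfect matching.

Yes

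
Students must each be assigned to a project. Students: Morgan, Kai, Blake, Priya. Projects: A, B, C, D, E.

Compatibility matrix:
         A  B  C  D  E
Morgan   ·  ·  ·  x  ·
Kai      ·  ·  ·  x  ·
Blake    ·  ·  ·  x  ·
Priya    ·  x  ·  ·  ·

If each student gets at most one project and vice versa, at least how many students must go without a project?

A valid assignment of size 2: Morgan–D, Priya–B.
The set {Morgan, Kai, Blake} has only 1 neighbour ({D}), so by Hall's theorem at most 2 of the 4 students can be matched.
That matches 2 of the 4, leaving 2 unmatched; no matching can do better.

2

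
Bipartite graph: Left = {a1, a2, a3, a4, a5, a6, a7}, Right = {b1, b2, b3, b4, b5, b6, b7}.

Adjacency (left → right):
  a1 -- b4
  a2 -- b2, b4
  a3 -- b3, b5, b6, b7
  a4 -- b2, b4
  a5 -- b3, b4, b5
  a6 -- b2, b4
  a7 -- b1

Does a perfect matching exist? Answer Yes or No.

No

The set {a1, a2, a4, a6} has only 2 neighbours ({b2, b4}), so by Hall's theorem at most 5 of the 7 left vertices can be matched.
Hence no matching covers every left vertex.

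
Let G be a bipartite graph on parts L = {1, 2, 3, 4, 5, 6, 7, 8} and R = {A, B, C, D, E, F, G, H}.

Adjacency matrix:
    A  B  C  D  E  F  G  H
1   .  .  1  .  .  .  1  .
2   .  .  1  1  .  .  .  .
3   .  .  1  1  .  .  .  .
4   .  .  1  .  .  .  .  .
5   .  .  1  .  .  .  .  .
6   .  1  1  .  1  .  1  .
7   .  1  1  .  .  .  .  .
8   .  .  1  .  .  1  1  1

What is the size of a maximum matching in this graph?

6

One maximum matching: 1–G, 2–D, 3–C, 6–E, 7–B, 8–F.
The set {2, 3, 4, 5} has only 2 neighbours ({C, D}), so by Hall's theorem at most 6 of the 8 left vertices can be matched.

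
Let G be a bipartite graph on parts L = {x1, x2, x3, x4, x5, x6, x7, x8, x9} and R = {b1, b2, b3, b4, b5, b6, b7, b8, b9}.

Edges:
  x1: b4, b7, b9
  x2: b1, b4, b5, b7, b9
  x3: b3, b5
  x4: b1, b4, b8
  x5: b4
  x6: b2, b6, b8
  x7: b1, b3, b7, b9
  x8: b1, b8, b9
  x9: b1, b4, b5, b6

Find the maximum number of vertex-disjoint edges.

9

For example, pair x1-b9, x2-b7, x3-b5, x4-b1, x5-b4, x6-b2, x7-b3, x8-b8, x9-b6.
All 9 left vertices are matched, so no larger matching exists.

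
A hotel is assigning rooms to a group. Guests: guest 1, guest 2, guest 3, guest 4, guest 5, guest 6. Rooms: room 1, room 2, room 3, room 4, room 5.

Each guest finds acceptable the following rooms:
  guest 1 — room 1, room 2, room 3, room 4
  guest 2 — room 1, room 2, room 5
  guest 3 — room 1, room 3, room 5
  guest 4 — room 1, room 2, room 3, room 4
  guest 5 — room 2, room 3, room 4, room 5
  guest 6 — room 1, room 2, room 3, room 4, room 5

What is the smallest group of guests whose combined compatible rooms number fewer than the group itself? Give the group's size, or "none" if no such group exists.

Take S = {guest 1, guest 2, guest 3, guest 4, guest 5, guest 6}. Its neighbourhood is {room 1, room 2, room 3, room 4, room 5}, so |N(S)| = 5 < |S| = 6.
Every subset of size less than 6 has at least as many neighbours as members, so 6 is the minimum.

6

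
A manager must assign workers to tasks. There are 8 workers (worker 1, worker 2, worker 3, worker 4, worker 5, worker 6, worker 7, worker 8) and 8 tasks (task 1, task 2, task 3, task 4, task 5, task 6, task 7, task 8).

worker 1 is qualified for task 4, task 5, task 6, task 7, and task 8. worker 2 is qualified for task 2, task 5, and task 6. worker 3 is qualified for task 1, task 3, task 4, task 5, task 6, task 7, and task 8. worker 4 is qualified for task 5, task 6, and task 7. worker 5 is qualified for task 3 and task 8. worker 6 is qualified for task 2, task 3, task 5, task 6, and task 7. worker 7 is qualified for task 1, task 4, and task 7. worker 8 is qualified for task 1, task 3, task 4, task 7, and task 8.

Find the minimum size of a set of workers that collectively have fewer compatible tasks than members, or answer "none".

none

A matching saturating every worker exists, for instance worker 1→task 4, worker 2→task 2, worker 3→task 1, worker 4→task 6, worker 5→task 3, worker 6→task 5, worker 7→task 7, worker 8→task 8.
By Hall's marriage theorem, this means |N(S)| ≥ |S| for every subset S, so no violating subset exists.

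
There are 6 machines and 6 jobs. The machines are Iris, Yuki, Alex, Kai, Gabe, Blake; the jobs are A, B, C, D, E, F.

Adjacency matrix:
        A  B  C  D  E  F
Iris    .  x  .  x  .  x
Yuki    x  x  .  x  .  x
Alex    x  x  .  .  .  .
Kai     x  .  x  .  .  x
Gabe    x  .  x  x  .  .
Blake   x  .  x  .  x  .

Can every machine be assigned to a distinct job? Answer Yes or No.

Yes

For example, pair Iris-D, Yuki-B, Alex-A, Kai-F, Gabe-C, Blake-E.
All 6 machines are covered.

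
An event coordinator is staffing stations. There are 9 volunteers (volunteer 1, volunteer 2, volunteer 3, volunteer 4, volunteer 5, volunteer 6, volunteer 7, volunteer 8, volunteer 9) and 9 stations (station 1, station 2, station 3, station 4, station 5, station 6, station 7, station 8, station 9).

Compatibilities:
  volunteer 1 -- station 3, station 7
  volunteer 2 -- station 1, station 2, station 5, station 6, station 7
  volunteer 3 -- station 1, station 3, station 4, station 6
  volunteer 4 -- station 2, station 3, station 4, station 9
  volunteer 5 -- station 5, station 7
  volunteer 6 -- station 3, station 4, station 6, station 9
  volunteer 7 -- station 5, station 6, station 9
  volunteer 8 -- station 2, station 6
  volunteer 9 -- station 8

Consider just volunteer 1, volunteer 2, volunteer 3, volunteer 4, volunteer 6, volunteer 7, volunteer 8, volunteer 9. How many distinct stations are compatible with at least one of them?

9

The union of neighbours of {volunteer 1, volunteer 2, volunteer 3, volunteer 4, volunteer 6, volunteer 7, volunteer 8, volunteer 9} is {station 1, station 2, station 3, station 4, station 5, station 6, station 7, station 8, station 9}, which has 9 elements.
Since |N(S)| = 9 ≥ |S| = 8, Hall's condition holds for this subset.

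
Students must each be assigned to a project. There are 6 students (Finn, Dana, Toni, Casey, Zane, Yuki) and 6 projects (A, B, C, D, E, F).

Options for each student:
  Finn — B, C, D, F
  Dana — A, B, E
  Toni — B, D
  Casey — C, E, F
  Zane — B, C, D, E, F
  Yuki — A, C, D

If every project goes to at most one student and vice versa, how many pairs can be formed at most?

6

For example, pair Finn-F, Dana-A, Toni-D, Casey-E, Zane-B, Yuki-C.
All 6 students are matched, so no larger matching exists.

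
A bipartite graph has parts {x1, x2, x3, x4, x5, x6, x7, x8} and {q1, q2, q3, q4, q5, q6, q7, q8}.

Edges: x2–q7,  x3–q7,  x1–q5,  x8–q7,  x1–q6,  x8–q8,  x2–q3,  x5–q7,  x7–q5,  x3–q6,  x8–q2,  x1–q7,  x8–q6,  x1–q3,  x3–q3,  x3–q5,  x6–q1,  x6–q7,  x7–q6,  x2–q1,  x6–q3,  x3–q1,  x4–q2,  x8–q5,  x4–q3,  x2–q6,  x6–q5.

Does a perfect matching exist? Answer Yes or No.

No

The set {x1, x2, x3, x5, x6, x7} has only 5 neighbours ({q1, q3, q5, q6, q7}), so by Hall's theorem at most 7 of the 8 left vertices can be matched.
Hence no matching covers every left vertex.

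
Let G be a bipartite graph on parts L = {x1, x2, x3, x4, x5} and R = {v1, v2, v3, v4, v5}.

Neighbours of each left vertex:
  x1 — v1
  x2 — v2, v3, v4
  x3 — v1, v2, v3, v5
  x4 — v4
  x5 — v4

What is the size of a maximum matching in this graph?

One maximum matching: x1-v1, x2-v2, x3-v3, x4-v4.
The set {x4, x5} has only 1 neighbour ({v4}), so by Hall's theorem at most 4 of the 5 left vertices can be matched.

4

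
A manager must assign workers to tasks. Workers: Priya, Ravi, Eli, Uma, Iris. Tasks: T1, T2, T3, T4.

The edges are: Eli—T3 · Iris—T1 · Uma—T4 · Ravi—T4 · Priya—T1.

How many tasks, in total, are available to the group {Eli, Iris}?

The union of neighbours of {Eli, Iris} is {T1, T3}, which has 2 elements.
Since |N(S)| = 2 ≥ |S| = 2, Hall's condition holds for this subset.

2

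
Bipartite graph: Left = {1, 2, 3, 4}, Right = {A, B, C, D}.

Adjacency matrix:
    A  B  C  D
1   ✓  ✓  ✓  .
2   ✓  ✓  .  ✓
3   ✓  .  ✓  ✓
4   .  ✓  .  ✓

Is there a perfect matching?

Yes

A valid assignment of size 4: 1–C, 2–A, 3–D, 4–B.
Every left vertex is matched, so this is a perfect matching.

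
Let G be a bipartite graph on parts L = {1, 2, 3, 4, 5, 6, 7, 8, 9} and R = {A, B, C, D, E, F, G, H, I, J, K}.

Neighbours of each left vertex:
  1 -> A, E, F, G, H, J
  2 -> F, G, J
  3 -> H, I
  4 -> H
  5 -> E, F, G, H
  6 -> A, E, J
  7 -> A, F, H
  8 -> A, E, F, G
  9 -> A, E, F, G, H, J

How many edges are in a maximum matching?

One maximum matching: 1-G, 2-J, 3-I, 4-H, 5-E, 6-A, 7-F.
The set {1, 2, 4, 5, 6, 7, 8, 9} has only 6 neighbours ({A, E, F, G, H, J}), so by Hall's theorem at most 7 of the 9 left vertices can be matched.

7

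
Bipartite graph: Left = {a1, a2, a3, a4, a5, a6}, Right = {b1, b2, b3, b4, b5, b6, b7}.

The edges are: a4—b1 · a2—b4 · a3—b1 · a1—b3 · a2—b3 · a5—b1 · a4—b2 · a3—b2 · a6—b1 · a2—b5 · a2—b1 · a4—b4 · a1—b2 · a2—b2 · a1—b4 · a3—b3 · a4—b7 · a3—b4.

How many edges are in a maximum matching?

5

For example, pair a1→b4, a2→b5, a3→b3, a4→b7, a5→b1.
The set {a5, a6} has only 1 neighbour ({b1}), so by Hall's theorem at most 5 of the 6 left vertices can be matched.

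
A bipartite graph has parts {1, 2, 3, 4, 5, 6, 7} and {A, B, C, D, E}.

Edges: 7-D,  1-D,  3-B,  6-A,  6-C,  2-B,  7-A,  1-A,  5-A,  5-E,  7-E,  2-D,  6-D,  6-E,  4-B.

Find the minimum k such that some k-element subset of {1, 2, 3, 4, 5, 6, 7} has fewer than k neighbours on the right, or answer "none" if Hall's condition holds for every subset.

Take S = {3, 4}. Its neighbourhood is {B}, so |N(S)| = 1 < |S| = 2.
No single vertex violates Hall's condition since each has at least one neighbour, so 2 is the minimum.

2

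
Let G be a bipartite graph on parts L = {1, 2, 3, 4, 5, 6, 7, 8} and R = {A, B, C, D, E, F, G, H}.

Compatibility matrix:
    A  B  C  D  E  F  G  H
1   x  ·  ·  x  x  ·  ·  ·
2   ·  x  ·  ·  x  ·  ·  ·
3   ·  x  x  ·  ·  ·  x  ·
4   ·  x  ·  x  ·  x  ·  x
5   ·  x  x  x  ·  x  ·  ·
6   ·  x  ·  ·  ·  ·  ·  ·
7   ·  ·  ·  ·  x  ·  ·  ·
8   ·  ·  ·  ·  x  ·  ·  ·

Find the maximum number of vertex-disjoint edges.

For example, pair 1–A, 2–E, 3–C, 4–D, 5–F, 6–B.
The set {2, 6, 7, 8} has only 2 neighbours ({B, E}), so by Hall's theorem at most 6 of the 8 left vertices can be matched.

6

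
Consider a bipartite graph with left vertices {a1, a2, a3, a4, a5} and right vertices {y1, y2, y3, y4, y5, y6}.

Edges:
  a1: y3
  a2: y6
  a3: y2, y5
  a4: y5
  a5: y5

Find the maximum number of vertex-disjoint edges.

For example, pair a1-y3, a2-y6, a3-y2, a4-y5.
The set {a4, a5} has only 1 neighbour ({y5}), so by Hall's theorem at most 4 of the 5 left vertices can be matched.

4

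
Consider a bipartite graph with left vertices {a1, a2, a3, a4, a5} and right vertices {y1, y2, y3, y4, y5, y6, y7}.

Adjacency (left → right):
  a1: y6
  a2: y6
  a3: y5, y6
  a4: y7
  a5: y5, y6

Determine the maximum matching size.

One maximum matching: a1-y6, a3-y5, a4-y7.
The set {a1, a2, a3, a5} has only 2 neighbours ({y5, y6}), so by Hall's theorem at most 3 of the 5 left vertices can be matched.

3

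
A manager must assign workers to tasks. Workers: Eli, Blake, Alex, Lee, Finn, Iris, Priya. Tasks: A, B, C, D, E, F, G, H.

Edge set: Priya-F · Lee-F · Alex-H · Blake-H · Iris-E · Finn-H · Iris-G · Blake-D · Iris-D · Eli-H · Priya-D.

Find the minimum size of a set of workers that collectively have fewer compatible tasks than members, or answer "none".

2

Take S = {Eli, Alex}. Its neighbourhood is {H}, so |N(S)| = 1 < |S| = 2.
No single vertex violates Hall's condition since each has at least one neighbour, so 2 is the minimum.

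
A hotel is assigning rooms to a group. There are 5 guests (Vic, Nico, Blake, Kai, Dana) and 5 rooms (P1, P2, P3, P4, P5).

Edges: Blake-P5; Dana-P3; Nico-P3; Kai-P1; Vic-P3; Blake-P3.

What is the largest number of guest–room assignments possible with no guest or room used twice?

3

A valid assignment of size 3: Vic-P3, Blake-P5, Kai-P1.
The set {Vic, Nico, Dana} has only 1 neighbour ({P3}), so by Hall's theorem at most 3 of the 5 guests can be matched.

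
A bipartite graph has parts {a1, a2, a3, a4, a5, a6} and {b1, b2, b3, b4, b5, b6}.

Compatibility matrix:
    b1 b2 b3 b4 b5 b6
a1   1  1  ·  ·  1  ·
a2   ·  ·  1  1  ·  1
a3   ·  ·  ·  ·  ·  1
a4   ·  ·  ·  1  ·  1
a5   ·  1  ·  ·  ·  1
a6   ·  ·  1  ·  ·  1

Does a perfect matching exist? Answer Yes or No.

No

The set {a2, a3, a4, a6} has only 3 neighbours ({b3, b4, b6}), so by Hall's theorem at most 5 of the 6 left vertices can be matched.
Hence no matching covers every left vertex.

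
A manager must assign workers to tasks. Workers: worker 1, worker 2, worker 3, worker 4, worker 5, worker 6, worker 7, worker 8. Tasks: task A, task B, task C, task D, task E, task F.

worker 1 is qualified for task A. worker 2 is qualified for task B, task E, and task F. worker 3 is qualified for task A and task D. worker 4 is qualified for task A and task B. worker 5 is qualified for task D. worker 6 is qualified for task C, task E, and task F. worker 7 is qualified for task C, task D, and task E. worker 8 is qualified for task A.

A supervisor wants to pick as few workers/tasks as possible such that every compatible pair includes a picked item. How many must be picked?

The 6 edges worker 1–task A, worker 2–task F, worker 3–task D, worker 4–task B, worker 6–task C, worker 7–task E form a matching, so any vertex cover needs at least 6 vertices (one per matched edge).
Conversely {worker 2, worker 4, worker 6, worker 7, task A, task D} meets every edge and has exactly 6 vertices, so 6 is optimal.

6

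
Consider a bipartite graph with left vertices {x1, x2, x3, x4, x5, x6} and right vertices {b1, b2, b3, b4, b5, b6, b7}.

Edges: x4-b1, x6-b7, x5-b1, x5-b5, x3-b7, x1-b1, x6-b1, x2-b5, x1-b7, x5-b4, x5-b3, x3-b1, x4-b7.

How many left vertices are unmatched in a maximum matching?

2

One maximum matching: x1–b1, x2–b5, x3–b7, x5–b3.
The set {x1, x3, x4, x6} has only 2 neighbours ({b1, b7}), so by Hall's theorem at most 4 of the 6 left vertices can be matched.
That matches 4 of the 6, leaving 2 unmatched; no matching can do better.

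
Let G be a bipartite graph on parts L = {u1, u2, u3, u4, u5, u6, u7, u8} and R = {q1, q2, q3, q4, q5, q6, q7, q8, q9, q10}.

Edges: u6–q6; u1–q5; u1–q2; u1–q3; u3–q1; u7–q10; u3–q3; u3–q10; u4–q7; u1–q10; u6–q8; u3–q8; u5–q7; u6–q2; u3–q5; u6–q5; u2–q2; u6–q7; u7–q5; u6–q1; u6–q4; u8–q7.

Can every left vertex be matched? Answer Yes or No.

The set {u4, u5, u8} has only 1 neighbour ({q7}), so by Hall's theorem at most 6 of the 8 left vertices can be matched.
Hence no matching covers every left vertex.

No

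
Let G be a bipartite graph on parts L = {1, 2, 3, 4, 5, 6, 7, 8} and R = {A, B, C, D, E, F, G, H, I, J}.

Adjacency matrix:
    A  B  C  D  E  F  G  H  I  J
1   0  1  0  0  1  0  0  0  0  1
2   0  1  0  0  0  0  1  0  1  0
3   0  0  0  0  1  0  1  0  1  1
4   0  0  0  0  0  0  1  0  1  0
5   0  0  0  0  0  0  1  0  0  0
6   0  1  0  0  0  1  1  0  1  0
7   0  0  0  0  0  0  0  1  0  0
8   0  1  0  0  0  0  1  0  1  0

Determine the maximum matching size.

For example, pair 1–E, 2–B, 3–J, 4–I, 5–G, 6–F, 7–H.
The set {2, 4, 5, 8} has only 3 neighbours ({B, G, I}), so by Hall's theorem at most 7 of the 8 left vertices can be matched.

7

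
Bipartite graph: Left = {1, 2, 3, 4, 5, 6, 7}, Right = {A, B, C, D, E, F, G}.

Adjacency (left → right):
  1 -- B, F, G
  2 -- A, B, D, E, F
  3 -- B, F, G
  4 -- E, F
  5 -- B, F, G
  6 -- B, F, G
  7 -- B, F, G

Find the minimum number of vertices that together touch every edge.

The 5 edges 1–G, 2–A, 3–F, 4–E, 5–B form a matching, so any vertex cover needs at least 5 vertices (one per matched edge).
Conversely {2, 4, B, F, G} meets every edge and has exactly 5 vertices, so 5 is optimal.

5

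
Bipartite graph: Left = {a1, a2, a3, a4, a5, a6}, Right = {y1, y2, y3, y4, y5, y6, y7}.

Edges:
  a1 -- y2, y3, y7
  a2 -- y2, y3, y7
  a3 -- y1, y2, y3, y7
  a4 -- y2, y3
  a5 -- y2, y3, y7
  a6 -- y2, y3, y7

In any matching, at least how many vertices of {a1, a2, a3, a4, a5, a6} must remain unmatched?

One maximum matching: a1–y7, a2–y2, a3–y1, a4–y3.
The set {a1, a2, a4, a5, a6} has only 3 neighbours ({y2, y3, y7}), so by Hall's theorem at most 4 of the 6 left vertices can be matched.
That matches 4 of the 6, leaving 2 unmatched; no matching can do better.

2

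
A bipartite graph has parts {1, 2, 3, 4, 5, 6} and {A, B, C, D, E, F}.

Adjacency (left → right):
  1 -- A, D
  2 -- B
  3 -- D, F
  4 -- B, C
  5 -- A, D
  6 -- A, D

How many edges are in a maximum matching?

A valid assignment of size 5: 1-A, 2-B, 3-F, 4-C, 5-D.
The set {1, 5, 6} has only 2 neighbours ({A, D}), so by Hall's theorem at most 5 of the 6 left vertices can be matched.

5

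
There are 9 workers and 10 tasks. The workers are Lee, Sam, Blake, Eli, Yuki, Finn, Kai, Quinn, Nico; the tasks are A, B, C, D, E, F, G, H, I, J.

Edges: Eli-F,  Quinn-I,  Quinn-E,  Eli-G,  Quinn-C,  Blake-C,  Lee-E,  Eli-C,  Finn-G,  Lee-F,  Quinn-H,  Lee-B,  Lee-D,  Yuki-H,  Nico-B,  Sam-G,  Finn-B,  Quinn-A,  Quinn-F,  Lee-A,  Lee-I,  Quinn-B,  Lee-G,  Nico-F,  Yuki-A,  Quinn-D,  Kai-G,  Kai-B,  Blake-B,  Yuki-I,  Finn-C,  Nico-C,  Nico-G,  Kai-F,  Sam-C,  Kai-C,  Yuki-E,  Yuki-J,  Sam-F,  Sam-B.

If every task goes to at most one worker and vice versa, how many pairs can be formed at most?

One maximum matching: Lee–E, Sam–F, Blake–C, Eli–G, Yuki–J, Finn–B, Quinn–A.
The set {Sam, Blake, Eli, Finn, Kai, Nico} has only 4 neighbours ({B, C, F, G}), so by Hall's theorem at most 7 of the 9 workers can be matched.

7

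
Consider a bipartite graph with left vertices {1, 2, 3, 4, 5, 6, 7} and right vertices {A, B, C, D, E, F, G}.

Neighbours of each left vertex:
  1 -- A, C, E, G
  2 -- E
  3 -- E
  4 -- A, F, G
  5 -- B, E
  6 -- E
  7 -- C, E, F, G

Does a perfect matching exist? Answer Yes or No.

The set {2, 3, 6} has only 1 neighbour ({E}), so by Hall's theorem at most 5 of the 7 left vertices can be matched.
Hence no matching covers every left vertex.

No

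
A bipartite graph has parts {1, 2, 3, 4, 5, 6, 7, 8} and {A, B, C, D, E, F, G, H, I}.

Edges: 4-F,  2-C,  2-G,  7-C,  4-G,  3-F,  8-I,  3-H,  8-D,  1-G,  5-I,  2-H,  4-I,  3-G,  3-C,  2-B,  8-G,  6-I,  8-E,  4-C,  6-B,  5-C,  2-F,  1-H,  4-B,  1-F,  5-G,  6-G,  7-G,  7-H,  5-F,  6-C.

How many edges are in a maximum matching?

A valid assignment of size 7: 1→F, 2→H, 3→C, 4→G, 5→I, 6→B, 8→E.
The set {1, 2, 3, 4, 5, 6, 7} has only 6 neighbours ({B, C, F, G, H, I}), so by Hall's theorem at most 7 of the 8 left vertices can be matched.

7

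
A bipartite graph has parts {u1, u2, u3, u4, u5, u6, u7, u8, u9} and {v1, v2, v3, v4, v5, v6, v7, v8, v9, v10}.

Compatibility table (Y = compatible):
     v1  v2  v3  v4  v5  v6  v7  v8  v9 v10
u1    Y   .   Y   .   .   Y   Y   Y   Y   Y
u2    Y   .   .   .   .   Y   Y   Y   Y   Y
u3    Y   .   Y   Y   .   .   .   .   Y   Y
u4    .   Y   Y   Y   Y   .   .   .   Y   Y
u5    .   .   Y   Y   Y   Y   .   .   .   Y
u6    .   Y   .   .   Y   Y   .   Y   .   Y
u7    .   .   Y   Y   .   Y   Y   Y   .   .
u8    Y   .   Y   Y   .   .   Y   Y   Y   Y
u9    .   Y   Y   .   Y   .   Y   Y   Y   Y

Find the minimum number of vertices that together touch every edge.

9

The 9 edges u1–v8, u2–v9, u3–v1, u4–v5, u5–v6, u6–v2, u7–v4, u8–v3, u9–v10 form a matching, so any vertex cover needs at least 9 vertices (one per matched edge).
Conversely {u1, u2, u3, u4, u5, u6, u7, u8, u9} meets every edge and has exactly 9 vertices, so 9 is optimal.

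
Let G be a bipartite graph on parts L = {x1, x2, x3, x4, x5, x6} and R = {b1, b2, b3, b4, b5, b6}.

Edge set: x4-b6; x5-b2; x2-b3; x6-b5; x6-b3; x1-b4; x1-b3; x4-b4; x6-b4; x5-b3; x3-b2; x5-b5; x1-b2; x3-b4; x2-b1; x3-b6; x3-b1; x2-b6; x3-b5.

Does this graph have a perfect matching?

For example, pair x1→b4, x2→b1, x3→b5, x4→b6, x5→b2, x6→b3.
Every left vertex is matched, so this is a perfect matching.

Yes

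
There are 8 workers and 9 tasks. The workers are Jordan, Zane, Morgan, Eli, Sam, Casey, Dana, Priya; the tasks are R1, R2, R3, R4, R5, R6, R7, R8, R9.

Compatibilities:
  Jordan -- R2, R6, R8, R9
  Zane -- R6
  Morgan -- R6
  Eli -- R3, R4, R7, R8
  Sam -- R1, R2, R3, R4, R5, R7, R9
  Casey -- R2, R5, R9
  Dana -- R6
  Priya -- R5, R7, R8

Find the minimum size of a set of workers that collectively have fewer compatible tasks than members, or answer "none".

2

Take S = {Zane, Morgan}. Its neighbourhood is {R6}, so |N(S)| = 1 < |S| = 2.
No single vertex violates Hall's condition since each has at least one neighbour, so 2 is the minimum.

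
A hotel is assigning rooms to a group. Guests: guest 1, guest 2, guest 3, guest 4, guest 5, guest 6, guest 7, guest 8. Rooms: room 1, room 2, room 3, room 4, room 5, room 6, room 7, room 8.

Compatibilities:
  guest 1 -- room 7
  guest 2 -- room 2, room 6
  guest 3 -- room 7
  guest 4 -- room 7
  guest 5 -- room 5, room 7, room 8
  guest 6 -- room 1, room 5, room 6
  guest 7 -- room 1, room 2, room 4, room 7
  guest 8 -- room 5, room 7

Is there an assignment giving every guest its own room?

The set {guest 1, guest 3, guest 4} has only 1 neighbour ({room 7}), so by Hall's theorem at most 6 of the 8 guests can be matched.
Hence no matching covers every guest.

No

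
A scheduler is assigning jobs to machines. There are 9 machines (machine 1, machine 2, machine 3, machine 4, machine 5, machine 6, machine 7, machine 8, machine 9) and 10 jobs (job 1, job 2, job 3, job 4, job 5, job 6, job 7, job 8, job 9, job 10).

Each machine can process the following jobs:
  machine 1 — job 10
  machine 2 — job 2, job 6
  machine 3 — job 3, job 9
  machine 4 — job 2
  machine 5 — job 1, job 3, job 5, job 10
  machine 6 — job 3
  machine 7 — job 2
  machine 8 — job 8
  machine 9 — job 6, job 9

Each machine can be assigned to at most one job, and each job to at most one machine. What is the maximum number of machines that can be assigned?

7

For example, pair machine 1–job 10, machine 2–job 6, machine 3–job 9, machine 4–job 2, machine 5–job 1, machine 6–job 3, machine 8–job 8.
The set {machine 2, machine 3, machine 4, machine 6, machine 7, machine 9} has only 4 neighbours ({job 2, job 3, job 6, job 9}), so by Hall's theorem at most 7 of the 9 machines can be matched.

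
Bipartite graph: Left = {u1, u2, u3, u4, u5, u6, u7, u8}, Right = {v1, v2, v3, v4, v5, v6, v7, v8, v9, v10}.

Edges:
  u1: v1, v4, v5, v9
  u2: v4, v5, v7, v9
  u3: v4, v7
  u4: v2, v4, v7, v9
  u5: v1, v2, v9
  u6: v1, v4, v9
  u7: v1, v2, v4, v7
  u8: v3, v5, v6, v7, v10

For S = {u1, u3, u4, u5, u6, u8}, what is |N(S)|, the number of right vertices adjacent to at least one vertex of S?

9

The union of neighbours of {u1, u3, u4, u5, u6, u8} is {v1, v2, v3, v4, v5, v6, v7, v9, v10}, which has 9 elements.
Since |N(S)| = 9 ≥ |S| = 6, Hall's condition holds for this subset.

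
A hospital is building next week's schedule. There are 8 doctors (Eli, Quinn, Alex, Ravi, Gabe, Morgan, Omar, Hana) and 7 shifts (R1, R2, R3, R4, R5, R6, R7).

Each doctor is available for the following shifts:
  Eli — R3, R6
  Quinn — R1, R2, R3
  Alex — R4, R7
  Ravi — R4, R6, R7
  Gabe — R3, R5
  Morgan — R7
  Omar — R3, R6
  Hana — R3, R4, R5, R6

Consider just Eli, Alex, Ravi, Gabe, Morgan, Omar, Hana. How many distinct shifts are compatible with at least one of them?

The union of neighbours of {Eli, Alex, Ravi, Gabe, Morgan, Omar, Hana} is {R3, R4, R5, R6, R7}, which has 5 elements.
Since |N(S)| = 5 < |S| = 7, Hall's condition fails for this subset.

5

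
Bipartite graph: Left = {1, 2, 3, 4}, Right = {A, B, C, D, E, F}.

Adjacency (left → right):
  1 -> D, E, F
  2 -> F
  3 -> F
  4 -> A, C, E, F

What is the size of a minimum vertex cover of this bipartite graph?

The 3 edges 1–D, 2–F, 4–E form a matching, so any vertex cover needs at least 3 vertices (one per matched edge).
Conversely {1, 4, F} meets every edge and has exactly 3 vertices, so 3 is optimal.

3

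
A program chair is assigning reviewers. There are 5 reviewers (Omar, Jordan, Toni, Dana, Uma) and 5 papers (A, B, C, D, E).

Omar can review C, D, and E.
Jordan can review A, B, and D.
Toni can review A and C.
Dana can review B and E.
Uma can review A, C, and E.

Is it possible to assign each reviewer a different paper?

For example, pair Omar→C, Jordan→D, Toni→A, Dana→B, Uma→E.
Every reviewer is matched, so this is a perfect matching.

Yes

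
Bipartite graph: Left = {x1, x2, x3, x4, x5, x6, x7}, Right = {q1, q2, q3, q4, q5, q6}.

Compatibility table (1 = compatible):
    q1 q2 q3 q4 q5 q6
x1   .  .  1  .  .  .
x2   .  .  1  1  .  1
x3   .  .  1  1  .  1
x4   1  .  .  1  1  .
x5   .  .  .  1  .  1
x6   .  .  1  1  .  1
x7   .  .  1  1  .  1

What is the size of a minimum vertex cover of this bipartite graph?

The 4 edges x1–q3, x2–q4, x3–q6, x4–q5 form a matching, so any vertex cover needs at least 4 vertices (one per matched edge).
Conversely {x4, q3, q4, q6} meets every edge and has exactly 4 vertices, so 4 is optimal.

4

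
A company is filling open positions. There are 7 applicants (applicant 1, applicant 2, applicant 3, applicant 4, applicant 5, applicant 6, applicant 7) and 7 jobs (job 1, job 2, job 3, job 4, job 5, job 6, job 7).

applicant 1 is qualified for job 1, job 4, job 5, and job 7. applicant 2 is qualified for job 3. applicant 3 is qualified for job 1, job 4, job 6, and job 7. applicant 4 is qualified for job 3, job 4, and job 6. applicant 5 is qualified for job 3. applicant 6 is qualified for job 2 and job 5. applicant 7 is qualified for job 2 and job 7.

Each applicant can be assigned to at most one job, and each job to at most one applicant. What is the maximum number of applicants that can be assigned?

One maximum matching: applicant 1–job 4, applicant 2–job 3, applicant 3–job 1, applicant 4–job 6, applicant 6–job 5, applicant 7–job 2.
The set {applicant 2, applicant 5} has only 1 neighbour ({job 3}), so by Hall's theorem at most 6 of the 7 applicants can be matched.

6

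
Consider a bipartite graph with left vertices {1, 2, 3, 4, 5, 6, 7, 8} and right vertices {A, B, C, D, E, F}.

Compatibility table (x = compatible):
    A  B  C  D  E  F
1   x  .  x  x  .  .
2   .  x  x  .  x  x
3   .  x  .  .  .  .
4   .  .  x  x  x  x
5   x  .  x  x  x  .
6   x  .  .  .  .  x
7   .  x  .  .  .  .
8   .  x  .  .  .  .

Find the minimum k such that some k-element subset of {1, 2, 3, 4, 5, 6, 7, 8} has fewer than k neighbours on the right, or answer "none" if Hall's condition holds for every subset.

2

Take S = {3, 7}. Its neighbourhood is {B}, so |N(S)| = 1 < |S| = 2.
No single vertex violates Hall's condition since each has at least one neighbour, so 2 is the minimum.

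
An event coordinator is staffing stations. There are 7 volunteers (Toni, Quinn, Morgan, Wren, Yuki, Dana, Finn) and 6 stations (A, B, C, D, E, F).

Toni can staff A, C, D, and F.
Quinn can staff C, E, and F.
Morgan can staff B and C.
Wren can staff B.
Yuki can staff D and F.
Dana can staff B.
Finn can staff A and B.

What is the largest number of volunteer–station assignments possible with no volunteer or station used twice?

For example, pair Toni-D, Quinn-E, Morgan-C, Wren-B, Yuki-F, Finn-A.
The set {Wren, Dana} has only 1 neighbour ({B}), so by Hall's theorem at most 6 of the 7 volunteers can be matched.

6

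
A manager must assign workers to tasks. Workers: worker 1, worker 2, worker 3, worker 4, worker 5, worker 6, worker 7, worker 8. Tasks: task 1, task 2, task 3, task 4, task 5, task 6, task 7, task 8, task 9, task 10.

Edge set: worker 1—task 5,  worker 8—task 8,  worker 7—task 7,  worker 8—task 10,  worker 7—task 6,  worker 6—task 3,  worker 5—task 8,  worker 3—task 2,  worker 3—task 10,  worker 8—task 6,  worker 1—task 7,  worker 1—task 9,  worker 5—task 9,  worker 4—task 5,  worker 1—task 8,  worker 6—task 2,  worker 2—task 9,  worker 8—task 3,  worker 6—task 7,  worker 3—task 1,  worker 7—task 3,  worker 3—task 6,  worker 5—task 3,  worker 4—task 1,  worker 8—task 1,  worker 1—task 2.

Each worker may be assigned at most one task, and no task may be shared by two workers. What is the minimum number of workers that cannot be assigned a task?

For example, pair worker 1–task 7, worker 2–task 9, worker 3–task 1, worker 4–task 5, worker 5–task 3, worker 6–task 2, worker 7–task 6, worker 8–task 8.
This saturates every worker, so 8 is the maximum.
That matches 8 of the 8, leaving 0 unmatched; no matching can do better.

0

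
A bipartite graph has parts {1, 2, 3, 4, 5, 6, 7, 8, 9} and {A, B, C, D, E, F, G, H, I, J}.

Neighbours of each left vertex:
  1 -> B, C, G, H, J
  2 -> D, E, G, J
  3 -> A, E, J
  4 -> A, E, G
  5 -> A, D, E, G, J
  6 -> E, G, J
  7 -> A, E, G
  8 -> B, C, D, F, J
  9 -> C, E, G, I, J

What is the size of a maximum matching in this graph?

8

For example, pair 1→H, 2→D, 3→J, 4→A, 5→G, 6→E, 8→B, 9→I.
The set {2, 3, 4, 5, 6, 7} has only 5 neighbours ({A, D, E, G, J}), so by Hall's theorem at most 8 of the 9 left vertices can be matched.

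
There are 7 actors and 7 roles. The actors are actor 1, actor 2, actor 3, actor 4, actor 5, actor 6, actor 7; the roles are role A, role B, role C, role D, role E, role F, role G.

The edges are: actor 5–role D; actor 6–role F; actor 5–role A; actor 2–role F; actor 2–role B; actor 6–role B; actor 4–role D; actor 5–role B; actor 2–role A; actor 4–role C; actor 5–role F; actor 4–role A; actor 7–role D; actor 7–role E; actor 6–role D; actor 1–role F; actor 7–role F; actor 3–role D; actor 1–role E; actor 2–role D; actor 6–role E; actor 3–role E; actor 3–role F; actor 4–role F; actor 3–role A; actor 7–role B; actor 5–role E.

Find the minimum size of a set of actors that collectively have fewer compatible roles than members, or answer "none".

6

Take S = {actor 1, actor 2, actor 3, actor 5, actor 6, actor 7}. Its neighbourhood is {role A, role B, role D, role E, role F}, so |N(S)| = 5 < |S| = 6.
Every subset of size less than 6 has at least as many neighbours as members, so 6 is the minimum.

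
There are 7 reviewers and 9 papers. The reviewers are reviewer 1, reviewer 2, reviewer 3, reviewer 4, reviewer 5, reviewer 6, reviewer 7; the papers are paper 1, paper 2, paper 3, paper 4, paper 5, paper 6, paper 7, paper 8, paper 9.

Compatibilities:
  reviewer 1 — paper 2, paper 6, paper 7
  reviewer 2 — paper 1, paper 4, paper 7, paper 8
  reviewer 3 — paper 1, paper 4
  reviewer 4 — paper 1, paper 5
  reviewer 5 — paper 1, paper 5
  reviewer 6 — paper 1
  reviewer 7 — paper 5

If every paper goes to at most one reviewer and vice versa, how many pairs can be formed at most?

For example, pair reviewer 1–paper 6, reviewer 2–paper 7, reviewer 3–paper 4, reviewer 4–paper 5, reviewer 5–paper 1.
The set {reviewer 4, reviewer 5, reviewer 6, reviewer 7} has only 2 neighbours ({paper 1, paper 5}), so by Hall's theorem at most 5 of the 7 reviewers can be matched.

5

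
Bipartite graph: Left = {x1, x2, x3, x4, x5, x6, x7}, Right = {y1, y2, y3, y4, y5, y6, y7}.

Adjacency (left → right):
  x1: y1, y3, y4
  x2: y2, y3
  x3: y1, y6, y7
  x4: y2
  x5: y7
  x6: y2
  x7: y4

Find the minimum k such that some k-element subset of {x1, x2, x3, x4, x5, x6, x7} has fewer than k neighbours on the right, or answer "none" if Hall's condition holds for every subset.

Take S = {x4, x6}. Its neighbourhood is {y2}, so |N(S)| = 1 < |S| = 2.
No single vertex violates Hall's condition since each has at least one neighbour, so 2 is the minimum.

2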